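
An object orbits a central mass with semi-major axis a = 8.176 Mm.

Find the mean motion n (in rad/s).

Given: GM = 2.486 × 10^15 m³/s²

Convert to SI: a = 8.176 Mm = 8.176e+06 m.
n = √(GM / a³).
n = √(2.486e+15 / (8.176e+06)³) rad/s ≈ 0.002133 rad/s.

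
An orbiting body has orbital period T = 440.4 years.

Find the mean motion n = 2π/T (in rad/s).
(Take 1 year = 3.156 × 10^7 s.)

Convert to SI: T = 440.4 years = 1.3899e+10 s.
n = 2π / T.
n = 2π / 1.3899e+10 s ≈ 4.521e-10 rad/s.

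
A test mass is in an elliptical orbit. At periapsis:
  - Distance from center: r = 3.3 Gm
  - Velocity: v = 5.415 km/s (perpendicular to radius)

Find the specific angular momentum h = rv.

Convert to SI: r = 3.3 Gm = 3.3e+09 m; v = 5.415 km/s = 5415 m/s.
With v perpendicular to r, h = r · v.
h = 3.3e+09 · 5415 m²/s ≈ 1.787e+13 m²/s.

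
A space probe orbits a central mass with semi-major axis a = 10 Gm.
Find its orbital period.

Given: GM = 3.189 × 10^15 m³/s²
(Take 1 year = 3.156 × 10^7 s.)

Convert to SI: a = 10 Gm = 1e+10 m.
Kepler's third law: T = 2π √(a³ / GM).
Substituting a = 1e+10 m and GM = 3.189e+15 m³/s²:
T = 2π √((1e+10)³ / 3.189e+15) s
T ≈ 1.113e+08 s = 3.525 years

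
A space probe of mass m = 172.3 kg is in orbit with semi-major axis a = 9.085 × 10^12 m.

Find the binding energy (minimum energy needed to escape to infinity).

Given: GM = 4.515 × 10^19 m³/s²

Total orbital energy is E = −GMm/(2a); binding energy is E_bind = −E = GMm/(2a).
E_bind = 4.515e+19 · 172.3 / (2 · 9.085e+12) J ≈ 4.281e+08 J = 428.1 MJ.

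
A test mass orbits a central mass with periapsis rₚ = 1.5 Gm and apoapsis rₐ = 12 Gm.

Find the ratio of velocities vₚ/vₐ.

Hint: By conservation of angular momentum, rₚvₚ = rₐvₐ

Convert to SI: rₚ = 1.5 Gm = 1.5e+09 m; rₐ = 12 Gm = 1.2e+10 m.
Conservation of angular momentum gives rₚvₚ = rₐvₐ, so vₚ/vₐ = rₐ/rₚ.
vₚ/vₐ = 1.2e+10 / 1.5e+09 ≈ 8.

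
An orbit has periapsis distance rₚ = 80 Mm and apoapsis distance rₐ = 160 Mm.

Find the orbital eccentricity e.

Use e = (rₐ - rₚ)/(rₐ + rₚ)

Convert to SI: rₚ = 80 Mm = 8e+07 m; rₐ = 160 Mm = 1.6e+08 m.
e = (rₐ − rₚ) / (rₐ + rₚ).
e = (1.6e+08 − 8e+07) / (1.6e+08 + 8e+07) = 8e+07 / 2.4e+08 ≈ 0.3333.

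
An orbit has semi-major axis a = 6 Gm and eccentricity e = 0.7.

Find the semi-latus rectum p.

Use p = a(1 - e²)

Convert to SI: a = 6 Gm = 6e+09 m.
p = a (1 − e²).
p = 6e+09 · (1 − (0.7)²) = 6e+09 · 0.51 ≈ 3.06e+09 m = 3.06 Gm.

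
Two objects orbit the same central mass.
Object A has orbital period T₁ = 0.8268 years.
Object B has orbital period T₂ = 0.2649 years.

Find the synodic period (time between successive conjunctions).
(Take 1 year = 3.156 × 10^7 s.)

Convert to SI: T₁ = 0.8268 years = 2.60938e+07 s; T₂ = 0.2649 years = 8.36024e+06 s.
T_syn = |T₁ · T₂ / (T₁ − T₂)|.
T_syn = |2.60938e+07 · 8.36024e+06 / (2.60938e+07 − 8.36024e+06)| s ≈ 1.23e+07 s = 0.3898 years.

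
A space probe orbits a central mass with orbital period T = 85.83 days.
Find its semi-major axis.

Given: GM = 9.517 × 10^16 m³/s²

Convert to SI: T = 85.83 days = 7.41571e+06 s.
Invert Kepler's third law: a = (GM · T² / (4π²))^(1/3).
Substituting T = 7.41571e+06 s and GM = 9.517e+16 m³/s²:
a = (9.517e+16 · (7.41571e+06)² / (4π²))^(1/3) m
a ≈ 5.099e+09 m = 5.099 × 10^9 m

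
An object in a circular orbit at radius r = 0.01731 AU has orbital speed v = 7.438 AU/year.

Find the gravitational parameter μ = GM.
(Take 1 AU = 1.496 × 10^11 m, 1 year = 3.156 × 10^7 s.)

Convert to SI: r = 0.01731 AU = 2.58958e+09 m; v = 7.438 AU/year = 35257.4 m/s.
For a circular orbit v² = GM/r, so GM = v² · r.
GM = (35257.4)² · 2.58958e+09 m³/s² ≈ 3.219e+18 m³/s² = 3.219 × 10^18 m³/s².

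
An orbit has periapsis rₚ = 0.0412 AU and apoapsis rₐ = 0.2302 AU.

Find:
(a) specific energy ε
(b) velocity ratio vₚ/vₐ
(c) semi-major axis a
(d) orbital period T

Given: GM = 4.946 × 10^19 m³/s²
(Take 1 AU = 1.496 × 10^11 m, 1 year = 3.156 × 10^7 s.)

Convert to SI: rₚ = 0.0412 AU = 6.16352e+09 m; rₐ = 0.2302 AU = 3.44379e+10 m.
(a) With a = (rₚ + rₐ)/2 = 2.03007e+10 m, ε = −GM/(2a) = −4.946e+19/(2 · 2.03007e+10) J/kg ≈ -1.218e+09 J/kg
(b) Conservation of angular momentum (rₚvₚ = rₐvₐ) gives vₚ/vₐ = rₐ/rₚ = 3.44379e+10/6.16352e+09 ≈ 5.587
(c) a = (rₚ + rₐ)/2 = (6.16352e+09 + 3.44379e+10)/2 ≈ 2.03e+10 m
(d) With a = (rₚ + rₐ)/2 = 2.03007e+10 m, T = 2π √(a³/GM) = 2π √((2.03007e+10)³/4.946e+19) s ≈ 2.584e+06 s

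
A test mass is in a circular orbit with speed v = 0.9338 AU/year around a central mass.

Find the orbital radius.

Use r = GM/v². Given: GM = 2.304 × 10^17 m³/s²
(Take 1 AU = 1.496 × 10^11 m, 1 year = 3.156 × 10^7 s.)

Convert to SI: v = 0.9338 AU/year = 4426.38 m/s.
For a circular orbit, v² = GM / r, so r = GM / v².
r = 2.304e+17 / (4426.38)² m ≈ 1.176e+10 m = 0.07861 AU.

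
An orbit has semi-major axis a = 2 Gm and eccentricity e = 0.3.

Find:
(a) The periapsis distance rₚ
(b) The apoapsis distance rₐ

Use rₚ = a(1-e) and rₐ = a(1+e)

Convert to SI: a = 2 Gm = 2e+09 m.
(a) rₚ = a(1 − e) = 2e+09 · (1 − 0.3) = 2e+09 · 0.7 ≈ 1.4e+09 m = 1.4 Gm.
(b) rₐ = a(1 + e) = 2e+09 · (1 + 0.3) = 2e+09 · 1.3 ≈ 2.6e+09 m = 2.6 Gm.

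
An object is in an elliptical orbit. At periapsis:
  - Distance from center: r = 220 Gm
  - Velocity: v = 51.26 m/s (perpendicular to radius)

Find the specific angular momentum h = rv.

Convert to SI: r = 220 Gm = 2.2e+11 m.
With v perpendicular to r, h = r · v.
h = 2.2e+11 · 51.26 m²/s ≈ 1.128e+13 m²/s.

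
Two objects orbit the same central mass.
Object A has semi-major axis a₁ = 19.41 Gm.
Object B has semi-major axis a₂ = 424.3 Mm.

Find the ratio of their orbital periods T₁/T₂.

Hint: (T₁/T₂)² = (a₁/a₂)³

Convert to SI: a₁ = 19.41 Gm = 1.941e+10 m; a₂ = 424.3 Mm = 4.243e+08 m.
From Kepler's third law, (T₁/T₂)² = (a₁/a₂)³, so T₁/T₂ = (a₁/a₂)^(3/2).
a₁/a₂ = 1.941e+10 / 4.243e+08 = 45.7459.
T₁/T₂ = (45.7459)^(3/2) ≈ 309.4.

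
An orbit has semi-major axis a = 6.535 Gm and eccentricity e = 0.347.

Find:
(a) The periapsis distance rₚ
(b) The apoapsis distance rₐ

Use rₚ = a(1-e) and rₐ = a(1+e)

Convert to SI: a = 6.535 Gm = 6.535e+09 m.
(a) rₚ = a(1 − e) = 6.535e+09 · (1 − 0.347) = 6.535e+09 · 0.653 ≈ 4.267e+09 m = 4.267 Gm.
(b) rₐ = a(1 + e) = 6.535e+09 · (1 + 0.347) = 6.535e+09 · 1.347 ≈ 8.803e+09 m = 8.803 Gm.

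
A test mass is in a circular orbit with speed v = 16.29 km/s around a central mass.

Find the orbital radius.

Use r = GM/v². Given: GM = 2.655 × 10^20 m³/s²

Convert to SI: v = 16.29 km/s = 16290 m/s.
For a circular orbit, v² = GM / r, so r = GM / v².
r = 2.655e+20 / (16290)² m ≈ 1.001e+12 m = 1.001 Tm.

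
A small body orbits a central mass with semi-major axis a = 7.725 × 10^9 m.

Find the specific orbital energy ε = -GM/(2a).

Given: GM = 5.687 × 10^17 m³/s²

ε = −GM / (2a).
ε = −5.687e+17 / (2 · 7.725e+09) J/kg ≈ -3.681e+07 J/kg = -36.81 MJ/kg.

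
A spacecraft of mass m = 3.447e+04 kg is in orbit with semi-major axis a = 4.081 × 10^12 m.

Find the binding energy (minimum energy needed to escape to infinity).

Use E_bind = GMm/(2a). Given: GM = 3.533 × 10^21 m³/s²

Total orbital energy is E = −GMm/(2a); binding energy is E_bind = −E = GMm/(2a).
E_bind = 3.533e+21 · 3.447e+04 / (2 · 4.081e+12) J ≈ 1.492e+13 J = 14.92 TJ.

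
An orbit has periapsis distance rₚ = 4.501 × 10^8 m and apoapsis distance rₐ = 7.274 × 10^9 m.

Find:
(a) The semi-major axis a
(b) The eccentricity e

(a) a = (rₚ + rₐ) / 2 = (4.501e+08 + 7.274e+09) / 2 ≈ 3.862e+09 m = 3.862 × 10^9 m.
(b) e = (rₐ − rₚ) / (rₐ + rₚ) = (7.274e+09 − 4.501e+08) / (7.274e+09 + 4.501e+08) ≈ 0.8835.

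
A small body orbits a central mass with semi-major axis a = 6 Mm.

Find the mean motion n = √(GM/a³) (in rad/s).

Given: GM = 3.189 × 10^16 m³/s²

Convert to SI: a = 6 Mm = 6e+06 m.
n = √(GM / a³).
n = √(3.189e+16 / (6e+06)³) rad/s ≈ 0.01215 rad/s.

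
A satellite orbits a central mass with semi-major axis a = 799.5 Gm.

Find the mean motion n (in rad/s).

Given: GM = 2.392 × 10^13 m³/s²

Convert to SI: a = 799.5 Gm = 7.995e+11 m.
n = √(GM / a³).
n = √(2.392e+13 / (7.995e+11)³) rad/s ≈ 6.842e-12 rad/s.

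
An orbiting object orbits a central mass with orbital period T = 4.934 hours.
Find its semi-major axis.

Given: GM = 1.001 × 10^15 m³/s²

Convert to SI: T = 4.934 hours = 17762.4 s.
Invert Kepler's third law: a = (GM · T² / (4π²))^(1/3).
Substituting T = 17762.4 s and GM = 1.001e+15 m³/s²:
a = (1.001e+15 · (17762.4)² / (4π²))^(1/3) m
a ≈ 2e+07 m = 20 Mm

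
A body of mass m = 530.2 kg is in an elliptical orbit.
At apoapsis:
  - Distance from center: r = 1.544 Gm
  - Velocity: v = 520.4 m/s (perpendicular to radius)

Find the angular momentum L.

Convert to SI: r = 1.544 Gm = 1.544e+09 m.
Since v is perpendicular to r, L = m · v · r.
L = 530.2 · 520.4 · 1.544e+09 kg·m²/s ≈ 4.26e+14 kg·m²/s.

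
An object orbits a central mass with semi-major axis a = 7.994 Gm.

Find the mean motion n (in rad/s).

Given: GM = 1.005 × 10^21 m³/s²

Convert to SI: a = 7.994 Gm = 7.994e+09 m.
n = √(GM / a³).
n = √(1.005e+21 / (7.994e+09)³) rad/s ≈ 4.435e-05 rad/s.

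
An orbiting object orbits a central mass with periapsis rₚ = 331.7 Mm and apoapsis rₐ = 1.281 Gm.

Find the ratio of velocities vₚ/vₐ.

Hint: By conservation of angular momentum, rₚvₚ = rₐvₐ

Convert to SI: rₚ = 331.7 Mm = 3.317e+08 m; rₐ = 1.281 Gm = 1.281e+09 m.
Conservation of angular momentum gives rₚvₚ = rₐvₐ, so vₚ/vₐ = rₐ/rₚ.
vₚ/vₐ = 1.281e+09 / 3.317e+08 ≈ 3.862.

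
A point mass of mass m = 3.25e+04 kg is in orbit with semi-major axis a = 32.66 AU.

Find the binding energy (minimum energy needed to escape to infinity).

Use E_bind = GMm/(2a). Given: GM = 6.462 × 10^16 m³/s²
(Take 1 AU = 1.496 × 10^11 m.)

Convert to SI: a = 32.66 AU = 4.88594e+12 m.
Total orbital energy is E = −GMm/(2a); binding energy is E_bind = −E = GMm/(2a).
E_bind = 6.462e+16 · 3.25e+04 / (2 · 4.88594e+12) J ≈ 2.149e+08 J = 214.9 MJ.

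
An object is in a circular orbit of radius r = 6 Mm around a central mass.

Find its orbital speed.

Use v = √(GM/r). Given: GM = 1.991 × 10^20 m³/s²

Convert to SI: r = 6 Mm = 6e+06 m.
For a circular orbit, gravity supplies the centripetal force, so v = √(GM / r).
v = √(1.991e+20 / 6e+06) m/s ≈ 5.76e+06 m/s = 5760 km/s.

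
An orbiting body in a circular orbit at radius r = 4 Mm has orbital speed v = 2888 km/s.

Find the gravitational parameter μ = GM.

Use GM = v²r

Convert to SI: r = 4 Mm = 4e+06 m; v = 2888 km/s = 2.888e+06 m/s.
For a circular orbit v² = GM/r, so GM = v² · r.
GM = (2.888e+06)² · 4e+06 m³/s² ≈ 3.336e+19 m³/s² = 3.336 × 10^19 m³/s².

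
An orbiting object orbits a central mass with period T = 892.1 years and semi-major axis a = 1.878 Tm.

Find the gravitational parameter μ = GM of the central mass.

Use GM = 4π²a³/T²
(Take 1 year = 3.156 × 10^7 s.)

Convert to SI: T = 892.1 years = 2.81547e+10 s; a = 1.878 Tm = 1.878e+12 m.
GM = 4π² · a³ / T².
GM = 4π² · (1.878e+12)³ / (2.81547e+10)² m³/s² ≈ 3.299e+17 m³/s² = 3.299 × 10^17 m³/s².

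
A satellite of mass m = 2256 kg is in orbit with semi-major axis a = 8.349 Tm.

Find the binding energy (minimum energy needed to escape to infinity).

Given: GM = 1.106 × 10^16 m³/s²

Convert to SI: a = 8.349 Tm = 8.349e+12 m.
Total orbital energy is E = −GMm/(2a); binding energy is E_bind = −E = GMm/(2a).
E_bind = 1.106e+16 · 2256 / (2 · 8.349e+12) J ≈ 1.494e+06 J = 1.494 MJ.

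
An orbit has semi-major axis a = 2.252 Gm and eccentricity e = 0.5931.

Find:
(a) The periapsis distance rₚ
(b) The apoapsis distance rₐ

Convert to SI: a = 2.252 Gm = 2.252e+09 m.
(a) rₚ = a(1 − e) = 2.252e+09 · (1 − 0.5931) = 2.252e+09 · 0.4069 ≈ 9.163e+08 m = 916.3 Mm.
(b) rₐ = a(1 + e) = 2.252e+09 · (1 + 0.5931) = 2.252e+09 · 1.5931 ≈ 3.588e+09 m = 3.588 Gm.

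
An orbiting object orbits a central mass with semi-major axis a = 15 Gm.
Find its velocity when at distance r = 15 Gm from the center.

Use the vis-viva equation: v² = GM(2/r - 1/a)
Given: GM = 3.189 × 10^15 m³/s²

Convert to SI: a = 15 Gm = 1.5e+10 m; r = 15 Gm = 1.5e+10 m.
Vis-viva: v = √(GM · (2/r − 1/a)).
2/r − 1/a = 2/1.5e+10 − 1/1.5e+10 = 6.66667e-11 m⁻¹.
v = √(3.189e+15 · 6.66667e-11) m/s ≈ 461.1 m/s = 461.1 m/s.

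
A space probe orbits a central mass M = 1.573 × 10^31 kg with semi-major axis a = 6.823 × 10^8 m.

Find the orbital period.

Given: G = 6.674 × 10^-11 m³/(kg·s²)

GM = G · M = 6.674e-11 · 1.573e+31 = 1.04982e+21 m³/s².
Kepler's third law: T = 2π √(a³ / GM).
Substituting a = 6.823e+08 m and GM = 1.04982e+21 m³/s²:
T = 2π √((6.823e+08)³ / 1.04982e+21) s
T ≈ 3456 s = 57.6 minutes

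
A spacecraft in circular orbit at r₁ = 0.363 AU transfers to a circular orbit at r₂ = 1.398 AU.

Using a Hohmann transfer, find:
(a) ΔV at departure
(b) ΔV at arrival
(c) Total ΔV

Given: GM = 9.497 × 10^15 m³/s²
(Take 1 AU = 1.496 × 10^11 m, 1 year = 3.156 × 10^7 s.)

Convert to SI: r₁ = 0.363 AU = 5.43048e+10 m; r₂ = 1.398 AU = 2.09141e+11 m.
Transfer semi-major axis: a_t = (r₁ + r₂)/2 = (5.43048e+10 + 2.09141e+11)/2 = 1.31723e+11 m.
Circular speeds: v₁ = √(GM/r₁) = 418.19 m/s, v₂ = √(GM/r₂) = 213.095 m/s.
Transfer speeds (vis-viva v² = GM(2/r − 1/a_t)): v₁ᵗ = 526.942 m/s, v₂ᵗ = 136.824 m/s.
(a) ΔV₁ = |v₁ᵗ − v₁| ≈ 108.8 m/s = 0.02294 AU/year.
(b) ΔV₂ = |v₂ − v₂ᵗ| ≈ 76.27 m/s = 0.01609 AU/year.
(c) ΔV_total = ΔV₁ + ΔV₂ ≈ 185 m/s = 0.03903 AU/year.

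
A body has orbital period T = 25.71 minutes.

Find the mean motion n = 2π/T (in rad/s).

Convert to SI: T = 25.71 minutes = 1542.6 s.
n = 2π / T.
n = 2π / 1542.6 s ≈ 0.004073 rad/s.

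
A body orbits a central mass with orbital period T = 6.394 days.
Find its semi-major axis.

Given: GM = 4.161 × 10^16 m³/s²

Convert to SI: T = 6.394 days = 552442 s.
Invert Kepler's third law: a = (GM · T² / (4π²))^(1/3).
Substituting T = 552442 s and GM = 4.161e+16 m³/s²:
a = (4.161e+16 · (552442)² / (4π²))^(1/3) m
a ≈ 6.852e+08 m = 685.2 Mm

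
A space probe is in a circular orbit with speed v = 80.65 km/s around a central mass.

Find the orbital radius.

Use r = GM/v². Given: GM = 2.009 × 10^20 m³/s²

Convert to SI: v = 80.65 km/s = 80650 m/s.
For a circular orbit, v² = GM / r, so r = GM / v².
r = 2.009e+20 / (80650)² m ≈ 3.089e+10 m = 30.89 Gm.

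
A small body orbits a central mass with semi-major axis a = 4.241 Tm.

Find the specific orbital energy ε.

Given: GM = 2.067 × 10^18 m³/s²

Convert to SI: a = 4.241 Tm = 4.241e+12 m.
ε = −GM / (2a).
ε = −2.067e+18 / (2 · 4.241e+12) J/kg ≈ -2.437e+05 J/kg = -243.7 kJ/kg.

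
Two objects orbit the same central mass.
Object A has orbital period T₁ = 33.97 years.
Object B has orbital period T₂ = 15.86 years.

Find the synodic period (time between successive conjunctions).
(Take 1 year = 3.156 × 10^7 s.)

Convert to SI: T₁ = 33.97 years = 1.07209e+09 s; T₂ = 15.86 years = 5.00542e+08 s.
T_syn = |T₁ · T₂ / (T₁ − T₂)|.
T_syn = |1.07209e+09 · 5.00542e+08 / (1.07209e+09 − 5.00542e+08)| s ≈ 9.389e+08 s = 29.75 years.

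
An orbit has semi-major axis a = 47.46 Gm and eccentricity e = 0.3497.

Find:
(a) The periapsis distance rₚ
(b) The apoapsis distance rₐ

Convert to SI: a = 47.46 Gm = 4.746e+10 m.
(a) rₚ = a(1 − e) = 4.746e+10 · (1 − 0.3497) = 4.746e+10 · 0.6503 ≈ 3.086e+10 m = 30.86 Gm.
(b) rₐ = a(1 + e) = 4.746e+10 · (1 + 0.3497) = 4.746e+10 · 1.3497 ≈ 6.406e+10 m = 64.06 Gm.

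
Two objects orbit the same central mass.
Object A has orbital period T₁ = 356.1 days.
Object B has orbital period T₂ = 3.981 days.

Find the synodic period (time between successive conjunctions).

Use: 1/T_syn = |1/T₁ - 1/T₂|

Convert to SI: T₁ = 356.1 days = 3.0767e+07 s; T₂ = 3.981 days = 343958 s.
T_syn = |T₁ · T₂ / (T₁ − T₂)|.
T_syn = |3.0767e+07 · 343958 / (3.0767e+07 − 343958)| s ≈ 3.478e+05 s = 4.026 days.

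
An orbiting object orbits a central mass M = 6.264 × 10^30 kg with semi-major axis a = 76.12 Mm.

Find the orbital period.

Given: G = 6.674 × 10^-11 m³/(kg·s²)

Convert to SI: a = 76.12 Mm = 7.612e+07 m.
GM = G · M = 6.674e-11 · 6.264e+30 = 4.18059e+20 m³/s².
Kepler's third law: T = 2π √(a³ / GM).
Substituting a = 7.612e+07 m and GM = 4.18059e+20 m³/s²:
T = 2π √((7.612e+07)³ / 4.18059e+20) s
T ≈ 204.1 s = 3.401 minutes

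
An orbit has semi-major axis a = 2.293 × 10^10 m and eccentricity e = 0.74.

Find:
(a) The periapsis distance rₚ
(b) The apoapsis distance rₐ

(a) rₚ = a(1 − e) = 2.293e+10 · (1 − 0.74) = 2.293e+10 · 0.26 ≈ 5.962e+09 m = 5.962 × 10^9 m.
(b) rₐ = a(1 + e) = 2.293e+10 · (1 + 0.74) = 2.293e+10 · 1.74 ≈ 3.99e+10 m = 3.99 × 10^10 m.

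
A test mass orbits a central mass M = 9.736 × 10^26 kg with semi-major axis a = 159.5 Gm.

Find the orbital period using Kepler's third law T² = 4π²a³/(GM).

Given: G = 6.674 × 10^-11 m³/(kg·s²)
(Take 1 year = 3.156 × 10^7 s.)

Convert to SI: a = 159.5 Gm = 1.595e+11 m.
GM = G · M = 6.674e-11 · 9.736e+26 = 6.49781e+16 m³/s².
Kepler's third law: T = 2π √(a³ / GM).
Substituting a = 1.595e+11 m and GM = 6.49781e+16 m³/s²:
T = 2π √((1.595e+11)³ / 6.49781e+16) s
T ≈ 1.57e+09 s = 49.75 years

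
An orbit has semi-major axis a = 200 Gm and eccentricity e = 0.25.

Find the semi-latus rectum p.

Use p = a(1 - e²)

Convert to SI: a = 200 Gm = 2e+11 m.
p = a (1 − e²).
p = 2e+11 · (1 − (0.25)²) = 2e+11 · 0.9375 ≈ 1.875e+11 m = 187.5 Gm.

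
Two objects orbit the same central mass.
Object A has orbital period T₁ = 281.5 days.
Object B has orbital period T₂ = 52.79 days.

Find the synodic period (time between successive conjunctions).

Convert to SI: T₁ = 281.5 days = 2.43216e+07 s; T₂ = 52.79 days = 4.56106e+06 s.
T_syn = |T₁ · T₂ / (T₁ − T₂)|.
T_syn = |2.43216e+07 · 4.56106e+06 / (2.43216e+07 − 4.56106e+06)| s ≈ 5.614e+06 s = 64.97 days.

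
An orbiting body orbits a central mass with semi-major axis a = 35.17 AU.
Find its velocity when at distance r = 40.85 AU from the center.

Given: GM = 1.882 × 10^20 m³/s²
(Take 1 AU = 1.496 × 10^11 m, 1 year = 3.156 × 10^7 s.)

Convert to SI: a = 35.17 AU = 5.26143e+12 m; r = 40.85 AU = 6.11116e+12 m.
Vis-viva: v = √(GM · (2/r − 1/a)).
2/r − 1/a = 2/6.11116e+12 − 1/5.26143e+12 = 1.37208e-13 m⁻¹.
v = √(1.882e+20 · 1.37208e-13) m/s ≈ 5082 m/s = 1.072 AU/year.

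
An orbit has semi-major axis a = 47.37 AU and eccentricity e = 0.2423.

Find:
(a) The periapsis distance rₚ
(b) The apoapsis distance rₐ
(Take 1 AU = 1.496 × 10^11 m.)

Convert to SI: a = 47.37 AU = 7.08655e+12 m.
(a) rₚ = a(1 − e) = 7.08655e+12 · (1 − 0.2423) = 7.08655e+12 · 0.7577 ≈ 5.369e+12 m = 35.89 AU.
(b) rₐ = a(1 + e) = 7.08655e+12 · (1 + 0.2423) = 7.08655e+12 · 1.2423 ≈ 8.804e+12 m = 58.85 AU.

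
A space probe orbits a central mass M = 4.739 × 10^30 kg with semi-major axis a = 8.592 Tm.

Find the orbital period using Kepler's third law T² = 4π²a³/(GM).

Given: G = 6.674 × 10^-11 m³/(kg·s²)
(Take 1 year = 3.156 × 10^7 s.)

Convert to SI: a = 8.592 Tm = 8.592e+12 m.
GM = G · M = 6.674e-11 · 4.739e+30 = 3.16281e+20 m³/s².
Kepler's third law: T = 2π √(a³ / GM).
Substituting a = 8.592e+12 m and GM = 3.16281e+20 m³/s²:
T = 2π √((8.592e+12)³ / 3.16281e+20) s
T ≈ 8.898e+09 s = 281.9 years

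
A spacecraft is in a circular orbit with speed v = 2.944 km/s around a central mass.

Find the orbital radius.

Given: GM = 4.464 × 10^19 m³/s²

Convert to SI: v = 2.944 km/s = 2944 m/s.
For a circular orbit, v² = GM / r, so r = GM / v².
r = 4.464e+19 / (2944)² m ≈ 5.15e+12 m = 5.15 Tm.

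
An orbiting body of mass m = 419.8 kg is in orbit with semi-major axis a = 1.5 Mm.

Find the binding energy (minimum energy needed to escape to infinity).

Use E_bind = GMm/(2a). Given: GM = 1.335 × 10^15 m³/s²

Convert to SI: a = 1.5 Mm = 1.5e+06 m.
Total orbital energy is E = −GMm/(2a); binding energy is E_bind = −E = GMm/(2a).
E_bind = 1.335e+15 · 419.8 / (2 · 1.5e+06) J ≈ 1.868e+11 J = 186.8 GJ.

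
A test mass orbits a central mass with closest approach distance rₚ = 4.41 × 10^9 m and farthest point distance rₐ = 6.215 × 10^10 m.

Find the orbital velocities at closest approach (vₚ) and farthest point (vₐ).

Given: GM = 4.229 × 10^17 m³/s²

Use the vis-viva equation v² = GM(2/r − 1/a) with a = (rₚ + rₐ)/2 = (4.41e+09 + 6.215e+10)/2 = 3.328e+10 m.
vₚ = √(GM · (2/rₚ − 1/a)) = √(4.229e+17 · (2/4.41e+09 − 1/3.328e+10)) m/s ≈ 1.338e+04 m/s = 13.38 km/s.
vₐ = √(GM · (2/rₐ − 1/a)) = √(4.229e+17 · (2/6.215e+10 − 1/3.328e+10)) m/s ≈ 949.6 m/s = 949.6 m/s.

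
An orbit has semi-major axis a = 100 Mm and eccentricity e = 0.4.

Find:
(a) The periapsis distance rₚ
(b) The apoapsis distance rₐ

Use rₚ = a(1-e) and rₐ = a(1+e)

Convert to SI: a = 100 Mm = 1e+08 m.
(a) rₚ = a(1 − e) = 1e+08 · (1 − 0.4) = 1e+08 · 0.6 ≈ 6e+07 m = 60 Mm.
(b) rₐ = a(1 + e) = 1e+08 · (1 + 0.4) = 1e+08 · 1.4 ≈ 1.4e+08 m = 140 Mm.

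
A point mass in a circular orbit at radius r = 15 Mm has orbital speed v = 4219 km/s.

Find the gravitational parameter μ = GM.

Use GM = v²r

Convert to SI: r = 15 Mm = 1.5e+07 m; v = 4219 km/s = 4.219e+06 m/s.
For a circular orbit v² = GM/r, so GM = v² · r.
GM = (4.219e+06)² · 1.5e+07 m³/s² ≈ 2.67e+20 m³/s² = 2.67 × 10^20 m³/s².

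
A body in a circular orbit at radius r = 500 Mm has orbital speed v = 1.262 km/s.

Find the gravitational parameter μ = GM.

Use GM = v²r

Convert to SI: r = 500 Mm = 5e+08 m; v = 1.262 km/s = 1262 m/s.
For a circular orbit v² = GM/r, so GM = v² · r.
GM = (1262)² · 5e+08 m³/s² ≈ 7.963e+14 m³/s² = 7.963 × 10^14 m³/s².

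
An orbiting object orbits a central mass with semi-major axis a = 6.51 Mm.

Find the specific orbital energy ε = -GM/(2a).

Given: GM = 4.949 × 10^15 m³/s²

Convert to SI: a = 6.51 Mm = 6.51e+06 m.
ε = −GM / (2a).
ε = −4.949e+15 / (2 · 6.51e+06) J/kg ≈ -3.801e+08 J/kg = -380.1 MJ/kg.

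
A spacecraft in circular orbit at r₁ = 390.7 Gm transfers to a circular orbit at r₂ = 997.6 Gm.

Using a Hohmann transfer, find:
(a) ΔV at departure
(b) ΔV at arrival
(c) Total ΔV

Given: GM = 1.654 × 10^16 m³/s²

Convert to SI: r₁ = 390.7 Gm = 3.907e+11 m; r₂ = 997.6 Gm = 9.976e+11 m.
Transfer semi-major axis: a_t = (r₁ + r₂)/2 = (3.907e+11 + 9.976e+11)/2 = 6.9415e+11 m.
Circular speeds: v₁ = √(GM/r₁) = 205.753 m/s, v₂ = √(GM/r₂) = 128.763 m/s.
Transfer speeds (vis-viva v² = GM(2/r − 1/a_t)): v₁ᵗ = 246.659 m/s, v₂ᵗ = 96.6017 m/s.
(a) ΔV₁ = |v₁ᵗ − v₁| ≈ 40.91 m/s = 40.91 m/s.
(b) ΔV₂ = |v₂ − v₂ᵗ| ≈ 32.16 m/s = 32.16 m/s.
(c) ΔV_total = ΔV₁ + ΔV₂ ≈ 73.07 m/s = 73.07 m/s.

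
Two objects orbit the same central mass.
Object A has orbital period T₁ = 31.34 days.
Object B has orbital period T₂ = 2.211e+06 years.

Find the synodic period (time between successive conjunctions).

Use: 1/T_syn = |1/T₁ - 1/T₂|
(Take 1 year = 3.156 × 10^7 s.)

Convert to SI: T₁ = 31.34 days = 2.70778e+06 s; T₂ = 2.211e+06 years = 6.97792e+13 s.
T_syn = |T₁ · T₂ / (T₁ − T₂)|.
T_syn = |2.70778e+06 · 6.97792e+13 / (2.70778e+06 − 6.97792e+13)| s ≈ 2.708e+06 s = 31.34 days.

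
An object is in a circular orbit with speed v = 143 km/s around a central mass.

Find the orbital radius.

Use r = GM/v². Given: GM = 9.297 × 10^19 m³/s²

Convert to SI: v = 143 km/s = 143000 m/s.
For a circular orbit, v² = GM / r, so r = GM / v².
r = 9.297e+19 / (143000)² m ≈ 4.546e+09 m = 4.546 Gm.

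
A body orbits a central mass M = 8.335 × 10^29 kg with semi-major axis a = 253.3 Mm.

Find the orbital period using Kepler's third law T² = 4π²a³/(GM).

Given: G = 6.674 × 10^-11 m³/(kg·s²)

Convert to SI: a = 253.3 Mm = 2.533e+08 m.
GM = G · M = 6.674e-11 · 8.335e+29 = 5.56278e+19 m³/s².
Kepler's third law: T = 2π √(a³ / GM).
Substituting a = 2.533e+08 m and GM = 5.56278e+19 m³/s²:
T = 2π √((2.533e+08)³ / 5.56278e+19) s
T ≈ 3396 s = 56.6 minutes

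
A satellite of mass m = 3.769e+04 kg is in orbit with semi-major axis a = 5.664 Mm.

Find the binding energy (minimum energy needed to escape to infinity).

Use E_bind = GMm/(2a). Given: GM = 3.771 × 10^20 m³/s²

Convert to SI: a = 5.664 Mm = 5.664e+06 m.
Total orbital energy is E = −GMm/(2a); binding energy is E_bind = −E = GMm/(2a).
E_bind = 3.771e+20 · 3.769e+04 / (2 · 5.664e+06) J ≈ 1.255e+18 J = 1.255 EJ.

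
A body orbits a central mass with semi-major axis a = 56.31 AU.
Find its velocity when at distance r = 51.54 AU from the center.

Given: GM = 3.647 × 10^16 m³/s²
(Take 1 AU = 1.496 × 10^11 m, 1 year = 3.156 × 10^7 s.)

Convert to SI: a = 56.31 AU = 8.42398e+12 m; r = 51.54 AU = 7.71038e+12 m.
Vis-viva: v = √(GM · (2/r − 1/a)).
2/r − 1/a = 2/7.71038e+12 − 1/8.42398e+12 = 1.40682e-13 m⁻¹.
v = √(3.647e+16 · 1.40682e-13) m/s ≈ 71.63 m/s = 0.01511 AU/year.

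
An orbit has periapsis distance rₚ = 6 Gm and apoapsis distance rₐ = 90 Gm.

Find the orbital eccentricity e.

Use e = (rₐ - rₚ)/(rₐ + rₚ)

Convert to SI: rₚ = 6 Gm = 6e+09 m; rₐ = 90 Gm = 9e+10 m.
e = (rₐ − rₚ) / (rₐ + rₚ).
e = (9e+10 − 6e+09) / (9e+10 + 6e+09) = 8.4e+10 / 9.6e+10 ≈ 0.875.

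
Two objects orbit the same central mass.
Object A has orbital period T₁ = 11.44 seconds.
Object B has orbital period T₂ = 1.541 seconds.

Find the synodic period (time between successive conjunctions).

T_syn = |T₁ · T₂ / (T₁ − T₂)|.
T_syn = |11.44 · 1.541 / (11.44 − 1.541)| s ≈ 1.781 s = 1.781 seconds.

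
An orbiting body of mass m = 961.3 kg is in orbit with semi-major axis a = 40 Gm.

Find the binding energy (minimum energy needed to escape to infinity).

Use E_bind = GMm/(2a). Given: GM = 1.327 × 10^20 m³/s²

Convert to SI: a = 40 Gm = 4e+10 m.
Total orbital energy is E = −GMm/(2a); binding energy is E_bind = −E = GMm/(2a).
E_bind = 1.327e+20 · 961.3 / (2 · 4e+10) J ≈ 1.595e+12 J = 1.595 TJ.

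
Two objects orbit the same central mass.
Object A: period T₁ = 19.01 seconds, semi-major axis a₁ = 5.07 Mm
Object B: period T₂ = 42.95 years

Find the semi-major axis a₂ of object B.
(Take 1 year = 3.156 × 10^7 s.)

Convert to SI: a₁ = 5.07 Mm = 5.07e+06 m; T₂ = 42.95 years = 1.3555e+09 s.
Kepler's third law: (T₁/T₂)² = (a₁/a₂)³ ⇒ a₂ = a₁ · (T₂/T₁)^(2/3).
T₂/T₁ = 1.3555e+09 / 19.01 = 7.13047e+07.
a₂ = 5.07e+06 · (7.13047e+07)^(2/3) m ≈ 8.718e+11 m = 871.8 Gm.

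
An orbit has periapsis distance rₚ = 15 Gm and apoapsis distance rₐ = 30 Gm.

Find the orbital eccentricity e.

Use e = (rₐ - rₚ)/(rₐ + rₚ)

Convert to SI: rₚ = 15 Gm = 1.5e+10 m; rₐ = 30 Gm = 3e+10 m.
e = (rₐ − rₚ) / (rₐ + rₚ).
e = (3e+10 − 1.5e+10) / (3e+10 + 1.5e+10) = 1.5e+10 / 4.5e+10 ≈ 0.3333.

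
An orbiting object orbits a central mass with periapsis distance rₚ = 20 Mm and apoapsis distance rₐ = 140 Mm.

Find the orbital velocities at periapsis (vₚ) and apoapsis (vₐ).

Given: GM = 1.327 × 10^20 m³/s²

Convert to SI: rₚ = 20 Mm = 2e+07 m; rₐ = 140 Mm = 1.4e+08 m.
Use the vis-viva equation v² = GM(2/r − 1/a) with a = (rₚ + rₐ)/2 = (2e+07 + 1.4e+08)/2 = 8e+07 m.
vₚ = √(GM · (2/rₚ − 1/a)) = √(1.327e+20 · (2/2e+07 − 1/8e+07)) m/s ≈ 3.408e+06 m/s = 3408 km/s.
vₐ = √(GM · (2/rₐ − 1/a)) = √(1.327e+20 · (2/1.4e+08 − 1/8e+07)) m/s ≈ 4.868e+05 m/s = 486.8 km/s.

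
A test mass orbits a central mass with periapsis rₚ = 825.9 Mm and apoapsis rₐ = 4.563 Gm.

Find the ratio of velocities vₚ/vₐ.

Convert to SI: rₚ = 825.9 Mm = 8.259e+08 m; rₐ = 4.563 Gm = 4.563e+09 m.
Conservation of angular momentum gives rₚvₚ = rₐvₐ, so vₚ/vₐ = rₐ/rₚ.
vₚ/vₐ = 4.563e+09 / 8.259e+08 ≈ 5.525.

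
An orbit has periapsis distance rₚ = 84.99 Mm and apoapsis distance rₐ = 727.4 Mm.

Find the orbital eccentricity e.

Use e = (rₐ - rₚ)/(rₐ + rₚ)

Convert to SI: rₚ = 84.99 Mm = 8.499e+07 m; rₐ = 727.4 Mm = 7.274e+08 m.
e = (rₐ − rₚ) / (rₐ + rₚ).
e = (7.274e+08 − 8.499e+07) / (7.274e+08 + 8.499e+07) = 6.4241e+08 / 8.1239e+08 ≈ 0.7908.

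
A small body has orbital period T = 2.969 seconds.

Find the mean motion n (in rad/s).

n = 2π / T.
n = 2π / 2.969 s ≈ 2.116 rad/s.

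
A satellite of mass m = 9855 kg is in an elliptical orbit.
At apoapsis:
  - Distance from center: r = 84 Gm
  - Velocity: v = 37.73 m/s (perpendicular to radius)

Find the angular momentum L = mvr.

Convert to SI: r = 84 Gm = 8.4e+10 m.
Since v is perpendicular to r, L = m · v · r.
L = 9855 · 37.73 · 8.4e+10 kg·m²/s ≈ 3.123e+16 kg·m²/s.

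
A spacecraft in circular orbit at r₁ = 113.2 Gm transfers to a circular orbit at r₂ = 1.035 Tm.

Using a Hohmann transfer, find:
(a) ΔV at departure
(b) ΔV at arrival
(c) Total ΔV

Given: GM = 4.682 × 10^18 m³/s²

Convert to SI: r₁ = 113.2 Gm = 1.132e+11 m; r₂ = 1.035 Tm = 1.035e+12 m.
Transfer semi-major axis: a_t = (r₁ + r₂)/2 = (1.132e+11 + 1.035e+12)/2 = 5.741e+11 m.
Circular speeds: v₁ = √(GM/r₁) = 6431.21 m/s, v₂ = √(GM/r₂) = 2126.89 m/s.
Transfer speeds (vis-viva v² = GM(2/r − 1/a_t)): v₁ᵗ = 8635.13 m/s, v₂ᵗ = 944.441 m/s.
(a) ΔV₁ = |v₁ᵗ − v₁| ≈ 2204 m/s = 2.204 km/s.
(b) ΔV₂ = |v₂ − v₂ᵗ| ≈ 1182 m/s = 1.182 km/s.
(c) ΔV_total = ΔV₁ + ΔV₂ ≈ 3386 m/s = 3.386 km/s.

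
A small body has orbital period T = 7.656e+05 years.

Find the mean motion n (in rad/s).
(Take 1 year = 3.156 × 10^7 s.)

Convert to SI: T = 7.656e+05 years = 2.41623e+13 s.
n = 2π / T.
n = 2π / 2.41623e+13 s ≈ 2.6e-13 rad/s.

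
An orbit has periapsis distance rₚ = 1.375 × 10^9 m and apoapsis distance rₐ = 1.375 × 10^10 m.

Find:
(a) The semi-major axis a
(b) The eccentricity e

(a) a = (rₚ + rₐ) / 2 = (1.375e+09 + 1.375e+10) / 2 ≈ 7.562e+09 m = 7.562 × 10^9 m.
(b) e = (rₐ − rₚ) / (rₐ + rₚ) = (1.375e+10 − 1.375e+09) / (1.375e+10 + 1.375e+09) ≈ 0.8182.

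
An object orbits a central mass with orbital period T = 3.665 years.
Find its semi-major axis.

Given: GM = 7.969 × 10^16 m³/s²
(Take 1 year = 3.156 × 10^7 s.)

Convert to SI: T = 3.665 years = 1.15667e+08 s.
Invert Kepler's third law: a = (GM · T² / (4π²))^(1/3).
Substituting T = 1.15667e+08 s and GM = 7.969e+16 m³/s²:
a = (7.969e+16 · (1.15667e+08)² / (4π²))^(1/3) m
a ≈ 3e+10 m = 30 Gm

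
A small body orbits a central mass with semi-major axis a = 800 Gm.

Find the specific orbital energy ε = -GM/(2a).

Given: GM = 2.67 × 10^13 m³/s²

Convert to SI: a = 800 Gm = 8e+11 m.
ε = −GM / (2a).
ε = −2.67e+13 / (2 · 8e+11) J/kg ≈ -16.69 J/kg = -16.69 J/kg.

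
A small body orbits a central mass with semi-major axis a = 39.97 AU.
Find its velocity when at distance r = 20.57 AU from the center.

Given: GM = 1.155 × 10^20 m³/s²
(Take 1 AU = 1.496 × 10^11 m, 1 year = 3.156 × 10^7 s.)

Convert to SI: a = 39.97 AU = 5.97951e+12 m; r = 20.57 AU = 3.07727e+12 m.
Vis-viva: v = √(GM · (2/r − 1/a)).
2/r − 1/a = 2/3.07727e+12 − 1/5.97951e+12 = 4.82689e-13 m⁻¹.
v = √(1.155e+20 · 4.82689e-13) m/s ≈ 7467 m/s = 1.575 AU/year.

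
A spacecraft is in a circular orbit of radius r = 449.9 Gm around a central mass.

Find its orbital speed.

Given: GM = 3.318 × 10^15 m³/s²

Convert to SI: r = 449.9 Gm = 4.499e+11 m.
For a circular orbit, gravity supplies the centripetal force, so v = √(GM / r).
v = √(3.318e+15 / 4.499e+11) m/s ≈ 85.88 m/s = 85.88 m/s.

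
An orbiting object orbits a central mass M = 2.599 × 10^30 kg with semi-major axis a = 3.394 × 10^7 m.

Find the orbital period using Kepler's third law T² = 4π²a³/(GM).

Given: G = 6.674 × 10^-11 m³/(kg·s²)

GM = G · M = 6.674e-11 · 2.599e+30 = 1.73457e+20 m³/s².
Kepler's third law: T = 2π √(a³ / GM).
Substituting a = 3.394e+07 m and GM = 1.73457e+20 m³/s²:
T = 2π √((3.394e+07)³ / 1.73457e+20) s
T ≈ 94.33 s = 1.572 minutes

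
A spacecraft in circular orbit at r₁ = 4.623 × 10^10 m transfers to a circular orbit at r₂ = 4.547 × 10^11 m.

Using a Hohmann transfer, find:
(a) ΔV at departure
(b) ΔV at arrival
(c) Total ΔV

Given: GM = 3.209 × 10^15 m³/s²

Transfer semi-major axis: a_t = (r₁ + r₂)/2 = (4.623e+10 + 4.547e+11)/2 = 2.50465e+11 m.
Circular speeds: v₁ = √(GM/r₁) = 263.465 m/s, v₂ = √(GM/r₂) = 84.0083 m/s.
Transfer speeds (vis-viva v² = GM(2/r − 1/a_t)): v₁ᵗ = 354.987 m/s, v₂ᵗ = 36.092 m/s.
(a) ΔV₁ = |v₁ᵗ − v₁| ≈ 91.52 m/s = 91.52 m/s.
(b) ΔV₂ = |v₂ − v₂ᵗ| ≈ 47.92 m/s = 47.92 m/s.
(c) ΔV_total = ΔV₁ + ΔV₂ ≈ 139.4 m/s = 139.4 m/s.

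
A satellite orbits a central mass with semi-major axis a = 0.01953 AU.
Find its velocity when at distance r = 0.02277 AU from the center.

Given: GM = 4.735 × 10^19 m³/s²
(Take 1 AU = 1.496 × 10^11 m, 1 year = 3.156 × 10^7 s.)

Convert to SI: a = 0.01953 AU = 2.92169e+09 m; r = 0.02277 AU = 3.40639e+09 m.
Vis-viva: v = √(GM · (2/r − 1/a)).
2/r − 1/a = 2/3.40639e+09 − 1/2.92169e+09 = 2.44864e-10 m⁻¹.
v = √(4.735e+19 · 2.44864e-10) m/s ≈ 1.077e+05 m/s = 22.72 AU/year.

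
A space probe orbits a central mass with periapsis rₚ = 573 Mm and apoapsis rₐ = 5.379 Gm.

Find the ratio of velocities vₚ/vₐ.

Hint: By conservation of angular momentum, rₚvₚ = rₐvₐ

Convert to SI: rₚ = 573 Mm = 5.73e+08 m; rₐ = 5.379 Gm = 5.379e+09 m.
Conservation of angular momentum gives rₚvₚ = rₐvₐ, so vₚ/vₐ = rₐ/rₚ.
vₚ/vₐ = 5.379e+09 / 5.73e+08 ≈ 9.387.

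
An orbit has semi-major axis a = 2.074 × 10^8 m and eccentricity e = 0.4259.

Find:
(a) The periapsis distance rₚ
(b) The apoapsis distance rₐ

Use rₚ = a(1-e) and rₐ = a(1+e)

(a) rₚ = a(1 − e) = 2.074e+08 · (1 − 0.4259) = 2.074e+08 · 0.5741 ≈ 1.191e+08 m = 1.191 × 10^8 m.
(b) rₐ = a(1 + e) = 2.074e+08 · (1 + 0.4259) = 2.074e+08 · 1.4259 ≈ 2.957e+08 m = 2.957 × 10^8 m.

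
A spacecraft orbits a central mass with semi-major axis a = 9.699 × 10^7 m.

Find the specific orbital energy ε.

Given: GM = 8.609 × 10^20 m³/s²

ε = −GM / (2a).
ε = −8.609e+20 / (2 · 9.699e+07) J/kg ≈ -4.438e+12 J/kg = -4438 GJ/kg.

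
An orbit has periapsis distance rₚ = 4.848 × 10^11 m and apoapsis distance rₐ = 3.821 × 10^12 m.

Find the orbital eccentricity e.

e = (rₐ − rₚ) / (rₐ + rₚ).
e = (3.821e+12 − 4.848e+11) / (3.821e+12 + 4.848e+11) = 3.3362e+12 / 4.3058e+12 ≈ 0.7748.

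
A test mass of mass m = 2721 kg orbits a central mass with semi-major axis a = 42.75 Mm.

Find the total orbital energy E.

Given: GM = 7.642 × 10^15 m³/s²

Convert to SI: a = 42.75 Mm = 4.275e+07 m.
E = −GMm / (2a).
E = −7.642e+15 · 2721 / (2 · 4.275e+07) J ≈ -2.432e+11 J = -243.2 GJ.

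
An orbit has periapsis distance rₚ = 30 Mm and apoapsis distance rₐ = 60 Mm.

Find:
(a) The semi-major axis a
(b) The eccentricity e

Convert to SI: rₚ = 30 Mm = 3e+07 m; rₐ = 60 Mm = 6e+07 m.
(a) a = (rₚ + rₐ) / 2 = (3e+07 + 6e+07) / 2 ≈ 4.5e+07 m = 45 Mm.
(b) e = (rₐ − rₚ) / (rₐ + rₚ) = (6e+07 − 3e+07) / (6e+07 + 3e+07) ≈ 0.3333.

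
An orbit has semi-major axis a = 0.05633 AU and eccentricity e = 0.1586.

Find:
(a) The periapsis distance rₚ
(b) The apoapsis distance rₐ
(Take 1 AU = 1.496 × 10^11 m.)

Convert to SI: a = 0.05633 AU = 8.42697e+09 m.
(a) rₚ = a(1 − e) = 8.42697e+09 · (1 − 0.1586) = 8.42697e+09 · 0.8414 ≈ 7.09e+09 m = 0.0474 AU.
(b) rₐ = a(1 + e) = 8.42697e+09 · (1 + 0.1586) = 8.42697e+09 · 1.1586 ≈ 9.763e+09 m = 0.06526 AU.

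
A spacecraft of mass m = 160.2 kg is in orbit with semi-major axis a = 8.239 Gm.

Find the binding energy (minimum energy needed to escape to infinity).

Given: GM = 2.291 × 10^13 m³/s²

Convert to SI: a = 8.239 Gm = 8.239e+09 m.
Total orbital energy is E = −GMm/(2a); binding energy is E_bind = −E = GMm/(2a).
E_bind = 2.291e+13 · 160.2 / (2 · 8.239e+09) J ≈ 2.227e+05 J = 222.7 kJ.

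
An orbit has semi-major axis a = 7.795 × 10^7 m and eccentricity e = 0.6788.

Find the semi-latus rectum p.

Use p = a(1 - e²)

p = a (1 − e²).
p = 7.795e+07 · (1 − (0.6788)²) = 7.795e+07 · 0.539231 ≈ 4.203e+07 m = 4.203 × 10^7 m.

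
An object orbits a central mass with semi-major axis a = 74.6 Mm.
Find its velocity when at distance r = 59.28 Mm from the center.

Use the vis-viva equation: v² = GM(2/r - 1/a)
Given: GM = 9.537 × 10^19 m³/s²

Convert to SI: a = 74.6 Mm = 7.46e+07 m; r = 59.28 Mm = 5.928e+07 m.
Vis-viva: v = √(GM · (2/r − 1/a)).
2/r − 1/a = 2/5.928e+07 − 1/7.46e+07 = 2.03334e-08 m⁻¹.
v = √(9.537e+19 · 2.03334e-08) m/s ≈ 1.393e+06 m/s = 1393 km/s.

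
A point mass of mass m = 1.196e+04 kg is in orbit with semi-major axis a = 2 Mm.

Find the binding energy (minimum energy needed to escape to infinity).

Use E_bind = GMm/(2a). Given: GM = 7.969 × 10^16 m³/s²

Convert to SI: a = 2 Mm = 2e+06 m.
Total orbital energy is E = −GMm/(2a); binding energy is E_bind = −E = GMm/(2a).
E_bind = 7.969e+16 · 1.196e+04 / (2 · 2e+06) J ≈ 2.383e+14 J = 238.3 TJ.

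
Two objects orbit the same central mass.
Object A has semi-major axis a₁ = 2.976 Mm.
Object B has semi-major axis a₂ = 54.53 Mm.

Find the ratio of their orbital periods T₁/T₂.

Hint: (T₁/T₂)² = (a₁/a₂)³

Convert to SI: a₁ = 2.976 Mm = 2.976e+06 m; a₂ = 54.53 Mm = 5.453e+07 m.
From Kepler's third law, (T₁/T₂)² = (a₁/a₂)³, so T₁/T₂ = (a₁/a₂)^(3/2).
a₁/a₂ = 2.976e+06 / 5.453e+07 = 0.0545755.
T₁/T₂ = (0.0545755)^(3/2) ≈ 0.01275.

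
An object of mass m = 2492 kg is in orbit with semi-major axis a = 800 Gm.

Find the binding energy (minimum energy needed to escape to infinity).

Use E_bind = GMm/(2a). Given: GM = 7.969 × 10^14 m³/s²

Convert to SI: a = 800 Gm = 8e+11 m.
Total orbital energy is E = −GMm/(2a); binding energy is E_bind = −E = GMm/(2a).
E_bind = 7.969e+14 · 2492 / (2 · 8e+11) J ≈ 1.241e+06 J = 1.241 MJ.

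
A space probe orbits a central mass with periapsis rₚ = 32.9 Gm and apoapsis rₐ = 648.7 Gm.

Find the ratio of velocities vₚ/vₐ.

Convert to SI: rₚ = 32.9 Gm = 3.29e+10 m; rₐ = 648.7 Gm = 6.487e+11 m.
Conservation of angular momentum gives rₚvₚ = rₐvₐ, so vₚ/vₐ = rₐ/rₚ.
vₚ/vₐ = 6.487e+11 / 3.29e+10 ≈ 19.72.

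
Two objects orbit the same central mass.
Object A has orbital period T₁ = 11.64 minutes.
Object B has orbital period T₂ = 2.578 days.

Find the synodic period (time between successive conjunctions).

Convert to SI: T₁ = 11.64 minutes = 698.4 s; T₂ = 2.578 days = 222739 s.
T_syn = |T₁ · T₂ / (T₁ − T₂)|.
T_syn = |698.4 · 222739 / (698.4 − 222739)| s ≈ 700.6 s = 11.68 minutes.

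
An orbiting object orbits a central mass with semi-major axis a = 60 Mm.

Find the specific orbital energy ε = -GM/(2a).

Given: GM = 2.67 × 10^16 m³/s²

Convert to SI: a = 60 Mm = 6e+07 m.
ε = −GM / (2a).
ε = −2.67e+16 / (2 · 6e+07) J/kg ≈ -2.225e+08 J/kg = -222.5 MJ/kg.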